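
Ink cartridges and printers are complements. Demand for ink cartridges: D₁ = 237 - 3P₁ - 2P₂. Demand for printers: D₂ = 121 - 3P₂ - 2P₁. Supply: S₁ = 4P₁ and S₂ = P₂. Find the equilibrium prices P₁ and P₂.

Market 1: 237 - 3P₁ - 2P₂ = 4P₁ → 7P₁ + 2P₂ = 237.
Market 2: 4P₂ + 2P₁ = 121.
Eliminating P₂: 4×(1) − 2×(2) gives 24P₁ = 706, so P₁ = 353/12.
Back-substitute into (2): P₂ = (121 − 2×353/12) / 4 = 373/24.

P₁ = 353/12, P₂ = 373/24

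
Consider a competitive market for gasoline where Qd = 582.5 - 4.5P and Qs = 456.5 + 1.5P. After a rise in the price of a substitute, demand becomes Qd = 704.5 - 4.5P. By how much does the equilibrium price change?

Original equilibrium: P* = 21, Q* = 488.
New equilibrium: 704.5 - 4.5P = 456.5 + 1.5P, so 248 = 6P and P' = 124/3; Q' = 704.5 − 4.5(124/3) = 518.5.
Change in price: 124/3 − 21 = 61/3.

ΔP = 61/3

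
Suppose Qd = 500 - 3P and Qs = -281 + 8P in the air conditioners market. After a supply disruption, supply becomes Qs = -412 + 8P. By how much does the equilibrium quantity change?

Original equilibrium: P* = 71, Q* = 287.
New equilibrium: 500 - 3P = -412 + 8P, so 912 = 11P and P' = 912/11; Q' = 500 − 3(912/11) = 2764/11.
Change in quantity: 2764/11 − 287 = -393/11.

ΔQ = -393/11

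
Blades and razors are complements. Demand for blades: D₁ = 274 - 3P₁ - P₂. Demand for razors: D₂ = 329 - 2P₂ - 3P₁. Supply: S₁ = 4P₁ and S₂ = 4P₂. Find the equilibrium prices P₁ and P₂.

P₁ = 1315/39, P₂ = 1481/39

Market 1: 274 - 3P₁ - P₂ = 4P₁ → 7P₁ + P₂ = 274.
Market 2: 6P₂ + 3P₁ = 329.
Eliminating P₂: 6×(1) − 1×(2) gives 39P₁ = 1315, so P₁ = 1315/39.
Back-substitute into (2): P₂ = (329 − 3×1315/39) / 6 = 1481/39.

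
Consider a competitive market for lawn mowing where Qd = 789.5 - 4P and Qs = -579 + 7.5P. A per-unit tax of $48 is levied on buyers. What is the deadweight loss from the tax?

Deadweight loss = 69120/23

Pre-tax equilibrium: P* = 119, Q* = 313.5.
Tax on buyers shifts demand to Qd = 789.5 − 4(P + 48) = 597.5 - 4P.
597.5 - 4P = -579 + 7.5P gives seller price Ps = 2353/23; buyers pay Pb = 2353/23 + 48 = 3457/23.
New quantity: Q = 789.5 − 4(3457/23) = 8661/46.
DWL = ½ × 48 × (313.5 − 8661/46) = 69120/23.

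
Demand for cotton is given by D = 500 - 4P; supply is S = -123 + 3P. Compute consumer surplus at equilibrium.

Consumer surplus = 2592

Equilibrium: 500 - 4P = -123 + 3P gives P* = 89, Q* = 144.
Demand choke price (D = 0): P = 125.
CS = ½(125 − 89)(144) = 2592.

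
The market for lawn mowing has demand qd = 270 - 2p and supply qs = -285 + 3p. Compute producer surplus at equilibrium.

Equilibrium: 270 - 2p = -285 + 3p gives p* = 111, q* = 48.
Supply starts at p = 95 (where qs = 0).
PS = ½(111 − 95)(48) = 384.

Producer surplus = 384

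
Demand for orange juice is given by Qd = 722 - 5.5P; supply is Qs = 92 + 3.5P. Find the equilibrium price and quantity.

Set Qd = Qs: 722 - 5.5P = 92 + 3.5P.
630 = 9P, so P* = 70.
Q* = 722 − 5.5(70) = 337.

P* = 70, Q* = 337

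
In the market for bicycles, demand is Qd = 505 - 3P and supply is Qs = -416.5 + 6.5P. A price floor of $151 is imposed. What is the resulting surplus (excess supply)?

Surplus = 513

Equilibrium price would be P* = 97, so the floor at 151 binds.
At P = 151: Qd = 52, Qs = 565.
Surplus = 565 − 52 = 513.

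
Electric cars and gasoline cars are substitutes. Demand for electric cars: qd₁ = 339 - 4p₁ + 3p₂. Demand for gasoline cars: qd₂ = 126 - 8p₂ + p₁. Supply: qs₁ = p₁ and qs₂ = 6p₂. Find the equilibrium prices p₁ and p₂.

p₁ = 5124/67, p₂ = 969/67

Market 1: 339 - 4p₁ + 3p₂ = p₁ → 5p₁ - 3p₂ = 339.
Market 2: 14p₂ - p₁ = 126.
Eliminating p₂: 14×(1) + 3×(2) gives 67p₁ = 5124, so p₁ = 5124/67.
Back-substitute into (2): p₂ = (126 + 1×5124/67) / 14 = 969/67.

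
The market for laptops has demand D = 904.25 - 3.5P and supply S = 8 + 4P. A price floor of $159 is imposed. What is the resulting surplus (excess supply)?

Equilibrium price would be P* = 119.5, so the floor at 159 binds.
At P = 159: D = 347.75, S = 644.
Surplus = 644 − 347.75 = 296.25.

Surplus = 296.25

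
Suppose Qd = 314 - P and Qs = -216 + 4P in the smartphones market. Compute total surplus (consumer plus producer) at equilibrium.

Total surplus = 27040

Equilibrium: 314 - P = -216 + 4P gives P* = 106, Q* = 208.
Demand choke price: P = 314; supply starts at P = 54.
CS = ½(314 − 106)(208) = 21632; PS = ½(106 − 54)(208) = 5408.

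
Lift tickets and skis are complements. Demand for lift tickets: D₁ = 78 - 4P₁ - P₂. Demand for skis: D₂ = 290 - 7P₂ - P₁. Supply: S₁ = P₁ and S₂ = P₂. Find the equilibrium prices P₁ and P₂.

Market 1: 78 - 4P₁ - P₂ = P₁ → 5P₁ + P₂ = 78.
Market 2: 8P₂ + P₁ = 290.
Eliminating P₂: 8×(1) − 1×(2) gives 39P₁ = 334, so P₁ = 334/39.
Back-substitute into (2): P₂ = (290 − 1×334/39) / 8 = 1372/39.

P₁ = 334/39, P₂ = 1372/39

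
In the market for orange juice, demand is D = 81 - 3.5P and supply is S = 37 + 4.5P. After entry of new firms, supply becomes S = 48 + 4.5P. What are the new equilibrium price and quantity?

P' = 4.125, Q' = 66.5625

Original equilibrium: P* = 5.5, Q* = 61.75.
New equilibrium: 81 - 3.5P = 48 + 4.5P, so 33 = 8P and P' = 4.125; Q' = 81 − 3.5(4.125) = 66.5625.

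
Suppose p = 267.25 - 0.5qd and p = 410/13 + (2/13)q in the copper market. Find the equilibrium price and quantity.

Set the two price expressions equal: 267.25 - 0.5q = 410/13 + (2/13)q.
12257/52 = (17/26)q, so q* = 360.5.
p* = 267.25 − (0.5)(360.5) = 87.

p* = 87, q* = 360.5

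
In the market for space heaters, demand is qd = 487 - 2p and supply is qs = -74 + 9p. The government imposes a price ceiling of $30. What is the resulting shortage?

Shortage = 231

Equilibrium price would be p* = 51, so the ceiling at 30 binds.
At p = 30: qd = 487 − 2(30) = 427, qs = -74 + 9(30) = 196.
Shortage = 427 − 196 = 231.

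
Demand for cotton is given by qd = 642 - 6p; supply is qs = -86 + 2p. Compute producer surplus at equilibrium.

Equilibrium: 642 - 6p = -86 + 2p gives p* = 91, q* = 96.
Supply starts at p = 43 (where qs = 0).
PS = ½(91 − 43)(96) = 2304.

Producer surplus = 2304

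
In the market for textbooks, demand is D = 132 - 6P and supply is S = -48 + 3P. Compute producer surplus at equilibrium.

Equilibrium: 132 - 6P = -48 + 3P gives P* = 20, Q* = 12.
Supply starts at P = 16 (where S = 0).
PS = ½(20 − 16)(12) = 24.

Producer surplus = 24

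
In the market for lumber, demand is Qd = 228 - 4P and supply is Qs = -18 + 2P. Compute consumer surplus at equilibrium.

Equilibrium: 228 - 4P = -18 + 2P gives P* = 41, Q* = 64.
Demand choke price (Qd = 0): P = 57.
CS = ½(57 − 41)(64) = 512.

Consumer surplus = 512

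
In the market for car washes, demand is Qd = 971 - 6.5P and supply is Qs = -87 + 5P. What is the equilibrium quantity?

Q* = 373

Set Qd = Qs: 971 - 6.5P = -87 + 5P.
1058 = 11.5P, so P* = 92.
Q* = 971 − 6.5(92) = 373.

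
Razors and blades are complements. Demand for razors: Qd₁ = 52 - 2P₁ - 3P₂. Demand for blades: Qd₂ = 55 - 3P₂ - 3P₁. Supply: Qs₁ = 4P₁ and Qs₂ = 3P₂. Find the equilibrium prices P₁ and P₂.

P₁ = 49/9, P₂ = 58/9

Market 1: 52 - 2P₁ - 3P₂ = 4P₁ → 6P₁ + 3P₂ = 52.
Market 2: 6P₂ + 3P₁ = 55.
Eliminating P₂: 6×(1) − 3×(2) gives 27P₁ = 147, so P₁ = 49/9.
Back-substitute into (2): P₂ = (55 − 3×49/9) / 6 = 58/9.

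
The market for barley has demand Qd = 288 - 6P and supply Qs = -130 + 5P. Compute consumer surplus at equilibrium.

Consumer surplus = 300

Equilibrium: 288 - 6P = -130 + 5P gives P* = 38, Q* = 60.
Demand choke price (Qd = 0): P = 48.
CS = ½(48 − 38)(60) = 300.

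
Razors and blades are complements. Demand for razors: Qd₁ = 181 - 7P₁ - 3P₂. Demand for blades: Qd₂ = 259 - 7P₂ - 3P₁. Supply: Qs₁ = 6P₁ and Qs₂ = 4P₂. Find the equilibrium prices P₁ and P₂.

Market 1: 181 - 7P₁ - 3P₂ = 6P₁ → 13P₁ + 3P₂ = 181.
Market 2: 11P₂ + 3P₁ = 259.
Eliminating P₂: 11×(1) − 3×(2) gives 134P₁ = 1214, so P₁ = 607/67.
Back-substitute into (2): P₂ = (259 − 3×607/67) / 11 = 1412/67.

P₁ = 607/67, P₂ = 1412/67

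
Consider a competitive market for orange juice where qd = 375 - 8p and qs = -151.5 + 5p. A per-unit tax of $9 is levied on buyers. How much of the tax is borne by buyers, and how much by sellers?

Pre-tax equilibrium: p* = 40.5, q* = 51.
Tax on buyers shifts demand to qd = 375 − 8(p + 9) = 303 - 8p.
303 - 8p = -151.5 + 5p gives seller price ps = 909/26; buyers pay pb = 909/26 + 9 = 1143/26.
New quantity: q = 375 − 8(1143/26) = 303/13.
Buyer burden = 1143/26 − 40.5 = 45/13; seller burden = 40.5 − 909/26 = 72/13.

Buyers bear 45/13, sellers bear 72/13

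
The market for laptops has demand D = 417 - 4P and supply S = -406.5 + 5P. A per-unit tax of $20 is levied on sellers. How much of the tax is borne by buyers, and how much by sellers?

Pre-tax equilibrium: P* = 91.5, Q* = 51.
Tax on sellers shifts supply to S = -406.5 + 5(P − 20) = -506.5 + 5P.
417 - 4P = -506.5 + 5P gives buyer price Pb = 1847/18; sellers receive Ps = 1847/18 − 20 = 1487/18.
New quantity: Q = 417 − 4(1847/18) = 59/9.
Buyer burden = 1847/18 − 91.5 = 100/9; seller burden = 91.5 − 1487/18 = 80/9.

Buyers bear 100/9, sellers bear 80/9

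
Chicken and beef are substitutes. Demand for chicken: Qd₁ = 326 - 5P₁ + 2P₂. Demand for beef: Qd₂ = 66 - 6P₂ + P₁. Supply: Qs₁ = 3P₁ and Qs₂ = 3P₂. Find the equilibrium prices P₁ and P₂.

P₁ = 43.8, P₂ = 12.2

Market 1: 326 - 5P₁ + 2P₂ = 3P₁ → 8P₁ - 2P₂ = 326.
Market 2: 9P₂ - P₁ = 66.
Eliminating P₂: 9×(1) + 2×(2) gives 70P₁ = 3066, so P₁ = 43.8.
Back-substitute into (2): P₂ = (66 + 1×43.8) / 9 = 12.2.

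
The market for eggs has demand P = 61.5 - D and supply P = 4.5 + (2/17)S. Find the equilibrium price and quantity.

P* = 10.5, Q* = 51

Set the two price expressions equal: 61.5 - Q = 4.5 + (2/17)Q.
57 = (19/17)Q, so Q* = 51.
P* = 61.5 − (1)(51) = 10.5.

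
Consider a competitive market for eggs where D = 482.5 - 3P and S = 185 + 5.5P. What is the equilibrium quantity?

Q* = 377.5

Set D = S: 482.5 - 3P = 185 + 5.5P.
297.5 = 8.5P, so P* = 35.
Q* = 482.5 − 3(35) = 377.5.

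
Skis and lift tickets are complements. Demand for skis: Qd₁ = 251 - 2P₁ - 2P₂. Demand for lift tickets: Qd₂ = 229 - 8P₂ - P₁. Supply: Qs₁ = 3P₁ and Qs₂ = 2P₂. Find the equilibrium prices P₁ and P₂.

P₁ = 42.75, P₂ = 18.625

Market 1: 251 - 2P₁ - 2P₂ = 3P₁ → 5P₁ + 2P₂ = 251.
Market 2: 10P₂ + P₁ = 229.
Eliminating P₂: 10×(1) − 2×(2) gives 48P₁ = 2052, so P₁ = 42.75.
Back-substitute into (2): P₂ = (229 − 1×42.75) / 10 = 18.625.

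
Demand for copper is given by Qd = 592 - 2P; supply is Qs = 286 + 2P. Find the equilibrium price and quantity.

P* = 76.5, Q* = 439

Set Qd = Qs: 592 - 2P = 286 + 2P.
306 = 4P, so P* = 76.5.
Q* = 592 − 2(76.5) = 439.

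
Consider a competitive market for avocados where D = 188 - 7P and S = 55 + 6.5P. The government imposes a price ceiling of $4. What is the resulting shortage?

Equilibrium price would be P* = 266/27, so the ceiling at 4 binds.
At P = 4: D = 188 − 7(4) = 160, S = 55 + 6.5(4) = 81.
Shortage = 160 − 81 = 79.

Shortage = 79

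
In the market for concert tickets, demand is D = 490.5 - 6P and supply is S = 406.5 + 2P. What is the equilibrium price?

Set D = S: 490.5 - 6P = 406.5 + 2P.
84 = 8P, so P* = 10.5.
Q* = 490.5 − 6(10.5) = 427.5.

P* = 10.5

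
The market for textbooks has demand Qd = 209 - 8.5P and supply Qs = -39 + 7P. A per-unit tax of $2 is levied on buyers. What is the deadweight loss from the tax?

Deadweight loss = 238/31

Pre-tax equilibrium: P* = 16, Q* = 73.
Tax on buyers shifts demand to Qd = 209 − 8.5(P + 2) = 192 - 8.5P.
192 - 8.5P = -39 + 7P gives seller price Ps = 462/31; buyers pay Pb = 462/31 + 2 = 524/31.
New quantity: Q = 209 − 8.5(524/31) = 2025/31.
DWL = ½ × 2 × (73 − 2025/31) = 238/31.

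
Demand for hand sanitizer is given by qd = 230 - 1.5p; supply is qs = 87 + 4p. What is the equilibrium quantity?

Set qd = qs: 230 - 1.5p = 87 + 4p.
143 = 5.5p, so p* = 26.
q* = 230 − 1.5(26) = 191.

q* = 191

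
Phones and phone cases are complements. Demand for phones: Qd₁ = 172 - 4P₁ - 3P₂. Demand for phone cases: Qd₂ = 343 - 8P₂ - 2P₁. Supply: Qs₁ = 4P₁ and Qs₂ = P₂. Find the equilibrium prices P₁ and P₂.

Market 1: 172 - 4P₁ - 3P₂ = 4P₁ → 8P₁ + 3P₂ = 172.
Market 2: 9P₂ + 2P₁ = 343.
Eliminating P₂: 9×(1) − 3×(2) gives 66P₁ = 519, so P₁ = 173/22.
Back-substitute into (2): P₂ = (343 − 2×173/22) / 9 = 400/11.

P₁ = 173/22, P₂ = 400/11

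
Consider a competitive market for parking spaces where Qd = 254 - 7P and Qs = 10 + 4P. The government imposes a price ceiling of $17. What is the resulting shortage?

Equilibrium price would be P* = 244/11, so the ceiling at 17 binds.
At P = 17: Qd = 254 − 7(17) = 135, Qs = 10 + 4(17) = 78.
Shortage = 135 − 78 = 57.

Shortage = 57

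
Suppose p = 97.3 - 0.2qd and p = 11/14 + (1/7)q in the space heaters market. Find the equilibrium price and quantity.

Set the two price expressions equal: 97.3 - 0.2q = 11/14 + (1/7)q.
3378/35 = (12/35)q, so q* = 281.5.
p* = 97.3 − (0.2)(281.5) = 41.

p* = 41, q* = 281.5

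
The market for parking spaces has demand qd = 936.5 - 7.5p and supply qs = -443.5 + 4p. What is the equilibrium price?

p* = 120

Set qd = qs: 936.5 - 7.5p = -443.5 + 4p.
1380 = 11.5p, so p* = 120.
q* = 936.5 − 7.5(120) = 36.5.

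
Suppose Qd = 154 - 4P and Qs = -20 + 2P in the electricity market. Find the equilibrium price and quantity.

Set Qd = Qs: 154 - 4P = -20 + 2P.
174 = 6P, so P* = 29.
Q* = 154 − 4(29) = 38.

P* = 29, Q* = 38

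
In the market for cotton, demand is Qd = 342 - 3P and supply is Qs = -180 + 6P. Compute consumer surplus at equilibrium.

Consumer surplus = 4704

Equilibrium: 342 - 3P = -180 + 6P gives P* = 58, Q* = 168.
Demand choke price (Qd = 0): P = 114.
CS = ½(114 − 58)(168) = 4704.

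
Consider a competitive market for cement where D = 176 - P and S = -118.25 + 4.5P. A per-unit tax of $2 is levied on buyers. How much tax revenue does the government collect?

Tax revenue = 2659/11

Pre-tax equilibrium: P* = 53.5, Q* = 122.5.
Tax on buyers shifts demand to D = 176 − 1(P + 2) = 174 - P.
174 - P = -118.25 + 4.5P gives seller price Ps = 1169/22; buyers pay Pb = 1169/22 + 2 = 1213/22.
New quantity: Q = 176 − 1(1213/22) = 2659/22.
Revenue = 2 × 2659/22 = 2659/11.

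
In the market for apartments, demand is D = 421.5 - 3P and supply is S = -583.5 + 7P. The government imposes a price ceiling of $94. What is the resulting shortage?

Equilibrium price would be P* = 100.5, so the ceiling at 94 binds.
At P = 94: D = 421.5 − 3(94) = 139.5, S = -583.5 + 7(94) = 74.5.
Shortage = 139.5 − 74.5 = 65.

Shortage = 65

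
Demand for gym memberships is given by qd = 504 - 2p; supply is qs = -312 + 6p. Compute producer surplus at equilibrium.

Equilibrium: 504 - 2p = -312 + 6p gives p* = 102, q* = 300.
Supply starts at p = 52 (where qs = 0).
PS = ½(102 − 52)(300) = 7500.

Producer surplus = 7500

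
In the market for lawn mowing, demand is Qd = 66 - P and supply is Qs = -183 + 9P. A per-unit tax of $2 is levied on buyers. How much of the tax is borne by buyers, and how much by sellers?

Buyers bear $1.8, sellers bear $0.2

Pre-tax equilibrium: P* = 24.9, Q* = 41.1.
Tax on buyers shifts demand to Qd = 66 − 1(P + 2) = 64 - P.
64 - P = -183 + 9P gives seller price Ps = 24.7; buyers pay Pb = 24.7 + 2 = 26.7.
New quantity: Q = 66 − 1(26.7) = 39.3.
Buyer burden = 26.7 − 24.9 = 1.8; seller burden = 24.9 − 24.7 = 0.2.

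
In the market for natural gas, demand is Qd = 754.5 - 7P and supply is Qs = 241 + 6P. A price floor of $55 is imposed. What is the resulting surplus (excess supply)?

Equilibrium price would be P* = 39.5, so the floor at 55 binds.
At P = 55: Qd = 369.5, Qs = 571.
Surplus = 571 − 369.5 = 201.5.

Surplus = 201.5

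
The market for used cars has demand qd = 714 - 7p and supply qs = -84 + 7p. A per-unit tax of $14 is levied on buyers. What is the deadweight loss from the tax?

Pre-tax equilibrium: p* = 57, q* = 315.
Tax on buyers shifts demand to qd = 714 − 7(p + 14) = 616 - 7p.
616 - 7p = -84 + 7p gives seller price ps = 50; buyers pay pb = 50 + 14 = 64.
New quantity: q = 714 − 7(64) = 266.
DWL = ½ × 14 × (315 − 266) = 343.

Deadweight loss = 343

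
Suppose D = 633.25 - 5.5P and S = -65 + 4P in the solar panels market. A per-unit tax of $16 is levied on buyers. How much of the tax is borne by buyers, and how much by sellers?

Pre-tax equilibrium: P* = 73.5, Q* = 229.
Tax on buyers shifts demand to D = 633.25 − 5.5(P + 16) = 545.25 - 5.5P.
545.25 - 5.5P = -65 + 4P gives seller price Ps = 2441/38; buyers pay Pb = 2441/38 + 16 = 3049/38.
New quantity: Q = 633.25 − 5.5(3049/38) = 3647/19.
Buyer burden = 3049/38 − 73.5 = 128/19; seller burden = 73.5 − 2441/38 = 176/19.

Buyers bear 128/19, sellers bear 176/19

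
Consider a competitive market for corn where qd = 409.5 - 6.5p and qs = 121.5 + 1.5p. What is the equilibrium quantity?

q* = 175.5

Set qd = qs: 409.5 - 6.5p = 121.5 + 1.5p.
288 = 8p, so p* = 36.
q* = 409.5 − 6.5(36) = 175.5.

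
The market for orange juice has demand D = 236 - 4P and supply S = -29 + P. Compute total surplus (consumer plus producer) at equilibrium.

Total surplus = 360

Equilibrium: 236 - 4P = -29 + P gives P* = 53, Q* = 24.
Demand choke price: P = 59; supply starts at P = 29.
CS = ½(59 − 53)(24) = 72; PS = ½(53 − 29)(24) = 288.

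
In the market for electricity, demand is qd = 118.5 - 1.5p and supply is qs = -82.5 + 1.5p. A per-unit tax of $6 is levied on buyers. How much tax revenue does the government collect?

Pre-tax equilibrium: p* = 67, q* = 18.
Tax on buyers shifts demand to qd = 118.5 − 1.5(p + 6) = 109.5 - 1.5p.
109.5 - 1.5p = -82.5 + 1.5p gives seller price ps = 64; buyers pay pb = 64 + 6 = 70.
New quantity: q = 118.5 − 1.5(70) = 13.5.
Revenue = 6 × 13.5 = 81.

Tax revenue = 81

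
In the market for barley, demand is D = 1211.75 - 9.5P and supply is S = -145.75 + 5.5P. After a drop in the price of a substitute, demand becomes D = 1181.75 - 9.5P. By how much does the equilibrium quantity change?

Original equilibrium: P* = 90.5, Q* = 352.
New equilibrium: 1181.75 - 9.5P = -145.75 + 5.5P, so 1327.5 = 15P and P' = 88.5; Q' = 1181.75 − 9.5(88.5) = 341.
Change in quantity: 341 − 352 = -11.

ΔQ = -11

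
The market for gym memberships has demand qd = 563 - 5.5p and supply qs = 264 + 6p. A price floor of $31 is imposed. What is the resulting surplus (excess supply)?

Surplus = 57.5

Equilibrium price would be p* = 26, so the floor at 31 binds.
At p = 31: qd = 392.5, qs = 450.
Surplus = 450 − 392.5 = 57.5.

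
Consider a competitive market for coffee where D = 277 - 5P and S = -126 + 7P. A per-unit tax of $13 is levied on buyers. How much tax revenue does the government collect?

Tax revenue = 5551/6

Pre-tax equilibrium: P* = 403/12, Q* = 1309/12.
Tax on buyers shifts demand to D = 277 − 5(P + 13) = 212 - 5P.
212 - 5P = -126 + 7P gives seller price Ps = 169/6; buyers pay Pb = 169/6 + 13 = 247/6.
New quantity: Q = 277 − 5(247/6) = 427/6.
Revenue = 13 × 427/6 = 5551/6.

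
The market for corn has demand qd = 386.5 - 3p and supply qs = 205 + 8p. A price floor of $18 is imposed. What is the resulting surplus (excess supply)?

Equilibrium price would be p* = 16.5, so the floor at 18 binds.
At p = 18: qd = 332.5, qs = 349.
Surplus = 349 − 332.5 = 16.5.

Surplus = 16.5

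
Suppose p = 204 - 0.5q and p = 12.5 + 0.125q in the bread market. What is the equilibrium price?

p* = 50.8

Set the two price expressions equal: 204 - 0.5q = 12.5 + 0.125q.
191.5 = 0.625q, so q* = 306.4.
p* = 204 − (0.5)(306.4) = 50.8.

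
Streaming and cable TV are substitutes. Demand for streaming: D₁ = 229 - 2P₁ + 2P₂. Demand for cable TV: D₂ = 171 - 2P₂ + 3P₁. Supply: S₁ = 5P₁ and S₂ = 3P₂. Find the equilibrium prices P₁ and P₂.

P₁ = 1487/29, P₂ = 1884/29

Market 1: 229 - 2P₁ + 2P₂ = 5P₁ → 7P₁ - 2P₂ = 229.
Market 2: 5P₂ - 3P₁ = 171.
Eliminating P₂: 5×(1) + 2×(2) gives 29P₁ = 1487, so P₁ = 1487/29.
Back-substitute into (2): P₂ = (171 + 3×1487/29) / 5 = 1884/29.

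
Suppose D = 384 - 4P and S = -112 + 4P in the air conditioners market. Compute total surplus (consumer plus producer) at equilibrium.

Total surplus = 4624

Equilibrium: 384 - 4P = -112 + 4P gives P* = 62, Q* = 136.
Demand choke price: P = 96; supply starts at P = 28.
CS = ½(96 − 62)(136) = 2312; PS = ½(62 − 28)(136) = 2312.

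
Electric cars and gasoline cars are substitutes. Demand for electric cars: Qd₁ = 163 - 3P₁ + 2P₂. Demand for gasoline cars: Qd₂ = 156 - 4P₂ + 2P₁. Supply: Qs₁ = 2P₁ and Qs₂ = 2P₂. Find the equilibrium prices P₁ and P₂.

Market 1: 163 - 3P₁ + 2P₂ = 2P₁ → 5P₁ - 2P₂ = 163.
Market 2: 6P₂ - 2P₁ = 156.
Eliminating P₂: 6×(1) + 2×(2) gives 26P₁ = 1290, so P₁ = 645/13.
Back-substitute into (2): P₂ = (156 + 2×645/13) / 6 = 553/13.

P₁ = 645/13, P₂ = 553/13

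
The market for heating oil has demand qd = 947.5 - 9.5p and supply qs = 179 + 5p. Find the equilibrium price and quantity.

Set qd = qs: 947.5 - 9.5p = 179 + 5p.
768.5 = 14.5p, so p* = 53.
q* = 947.5 − 9.5(53) = 444.

p* = 53, q* = 444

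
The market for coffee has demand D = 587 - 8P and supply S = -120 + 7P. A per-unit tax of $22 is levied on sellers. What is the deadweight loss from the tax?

Deadweight loss = 13552/15

Pre-tax equilibrium: P* = 707/15, Q* = 3149/15.
Tax on sellers shifts supply to S = -120 + 7(P − 22) = -274 + 7P.
587 - 8P = -274 + 7P gives buyer price Pb = 57.4; sellers receive Ps = 57.4 − 22 = 35.4.
New quantity: Q = 587 − 8(57.4) = 127.8.
DWL = ½ × 22 × (3149/15 − 127.8) = 13552/15.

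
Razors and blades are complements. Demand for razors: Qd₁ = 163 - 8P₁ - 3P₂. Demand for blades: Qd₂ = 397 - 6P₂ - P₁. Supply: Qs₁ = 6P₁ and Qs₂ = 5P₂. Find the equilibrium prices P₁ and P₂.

P₁ = 602/151, P₂ = 5395/151

Market 1: 163 - 8P₁ - 3P₂ = 6P₁ → 14P₁ + 3P₂ = 163.
Market 2: 11P₂ + P₁ = 397.
Eliminating P₂: 11×(1) − 3×(2) gives 151P₁ = 602, so P₁ = 602/151.
Back-substitute into (2): P₂ = (397 − 1×602/151) / 11 = 5395/151.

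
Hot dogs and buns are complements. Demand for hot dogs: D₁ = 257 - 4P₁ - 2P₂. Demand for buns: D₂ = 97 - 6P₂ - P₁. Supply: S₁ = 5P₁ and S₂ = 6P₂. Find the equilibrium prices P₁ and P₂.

Market 1: 257 - 4P₁ - 2P₂ = 5P₁ → 9P₁ + 2P₂ = 257.
Market 2: 12P₂ + P₁ = 97.
Eliminating P₂: 12×(1) − 2×(2) gives 106P₁ = 2890, so P₁ = 1445/53.
Back-substitute into (2): P₂ = (97 − 1×1445/53) / 12 = 308/53.

P₁ = 1445/53, P₂ = 308/53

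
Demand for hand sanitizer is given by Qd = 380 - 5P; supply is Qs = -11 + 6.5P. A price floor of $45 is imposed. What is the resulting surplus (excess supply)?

Surplus = 126.5

Equilibrium price would be P* = 34, so the floor at 45 binds.
At P = 45: Qd = 155, Qs = 281.5.
Surplus = 281.5 − 155 = 126.5.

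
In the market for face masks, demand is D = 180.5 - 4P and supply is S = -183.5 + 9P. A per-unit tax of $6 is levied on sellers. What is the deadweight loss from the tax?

Pre-tax equilibrium: P* = 28, Q* = 68.5.
Tax on sellers shifts supply to S = -183.5 + 9(P − 6) = -237.5 + 9P.
180.5 - 4P = -237.5 + 9P gives buyer price Pb = 418/13; sellers receive Ps = 418/13 − 6 = 340/13.
New quantity: Q = 180.5 − 4(418/13) = 1349/26.
DWL = ½ × 6 × (68.5 − 1349/26) = 648/13.

Deadweight loss = 648/13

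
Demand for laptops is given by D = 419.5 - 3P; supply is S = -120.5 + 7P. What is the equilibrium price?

P* = 54

Set D = S: 419.5 - 3P = -120.5 + 7P.
540 = 10P, so P* = 54.
Q* = 419.5 − 3(54) = 257.5.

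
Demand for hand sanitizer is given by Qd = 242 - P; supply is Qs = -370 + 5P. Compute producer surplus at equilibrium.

Equilibrium: 242 - P = -370 + 5P gives P* = 102, Q* = 140.
Supply starts at P = 74 (where Qs = 0).
PS = ½(102 − 74)(140) = 1960.

Producer surplus = 1960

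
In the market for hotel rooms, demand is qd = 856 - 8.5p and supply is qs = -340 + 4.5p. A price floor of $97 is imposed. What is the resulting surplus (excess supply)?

Equilibrium price would be p* = 92, so the floor at 97 binds.
At p = 97: qd = 31.5, qs = 96.5.
Surplus = 96.5 − 31.5 = 65.

Surplus = 65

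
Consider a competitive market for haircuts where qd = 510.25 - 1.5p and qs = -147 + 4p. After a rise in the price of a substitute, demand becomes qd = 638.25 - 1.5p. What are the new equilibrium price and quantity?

p' = 3141/22, q' = 4665/11

Original equilibrium: p* = 119.5, q* = 331.
New equilibrium: 638.25 - 1.5p = -147 + 4p, so 785.25 = 5.5p and p' = 3141/22; q' = 638.25 − 1.5(3141/22) = 4665/11.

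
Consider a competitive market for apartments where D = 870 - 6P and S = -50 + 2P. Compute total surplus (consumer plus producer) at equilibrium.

Equilibrium: 870 - 6P = -50 + 2P gives P* = 115, Q* = 180.
Demand choke price: P = 145; supply starts at P = 25.
CS = ½(145 − 115)(180) = 2700; PS = ½(115 − 25)(180) = 8100.

Total surplus = 10800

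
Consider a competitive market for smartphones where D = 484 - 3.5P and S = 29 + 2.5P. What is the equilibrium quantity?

Q* = 2623/12

Set D = S: 484 - 3.5P = 29 + 2.5P.
455 = 6P, so P* = 455/6.
Q* = 484 − 3.5(455/6) = 2623/12.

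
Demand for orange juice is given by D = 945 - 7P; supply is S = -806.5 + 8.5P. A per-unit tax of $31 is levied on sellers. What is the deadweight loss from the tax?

Deadweight loss = 1844.5

Pre-tax equilibrium: P* = 113, Q* = 154.
Tax on sellers shifts supply to S = -806.5 + 8.5(P − 31) = -1070 + 8.5P.
945 - 7P = -1070 + 8.5P gives buyer price Pb = 130; sellers receive Ps = 130 − 31 = 99.
New quantity: Q = 945 − 7(130) = 35.
DWL = ½ × 31 × (154 − 35) = 1844.5.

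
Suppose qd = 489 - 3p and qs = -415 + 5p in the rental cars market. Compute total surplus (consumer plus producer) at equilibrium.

Total surplus = 6000

Equilibrium: 489 - 3p = -415 + 5p gives p* = 113, q* = 150.
Demand choke price: p = 163; supply starts at p = 83.
CS = ½(163 − 113)(150) = 3750; PS = ½(113 − 83)(150) = 2250.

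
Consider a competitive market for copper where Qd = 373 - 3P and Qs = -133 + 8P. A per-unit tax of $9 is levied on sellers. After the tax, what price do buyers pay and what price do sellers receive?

Buyers pay 578/11, sellers receive 479/11

Pre-tax equilibrium: P* = 46, Q* = 235.
Tax on sellers shifts supply to Qs = -133 + 8(P − 9) = -205 + 8P.
373 - 3P = -205 + 8P gives buyer price Pb = 578/11; sellers receive Ps = 578/11 − 9 = 479/11.
New quantity: Q = 373 − 3(578/11) = 2369/11.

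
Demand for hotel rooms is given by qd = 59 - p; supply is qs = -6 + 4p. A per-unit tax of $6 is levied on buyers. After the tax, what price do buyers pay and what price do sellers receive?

Pre-tax equilibrium: p* = 13, q* = 46.
Tax on buyers shifts demand to qd = 59 − 1(p + 6) = 53 - p.
53 - p = -6 + 4p gives seller price ps = 11.8; buyers pay pb = 11.8 + 6 = 17.8.
New quantity: q = 59 − 1(17.8) = 41.2.

Buyers pay $17.8, sellers receive $11.8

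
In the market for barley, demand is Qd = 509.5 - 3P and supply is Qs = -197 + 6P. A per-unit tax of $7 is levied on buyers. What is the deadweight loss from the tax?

Deadweight loss = 49

Pre-tax equilibrium: P* = 78.5, Q* = 274.
Tax on buyers shifts demand to Qd = 509.5 − 3(P + 7) = 488.5 - 3P.
488.5 - 3P = -197 + 6P gives seller price Ps = 457/6; buyers pay Pb = 457/6 + 7 = 499/6.
New quantity: Q = 509.5 − 3(499/6) = 260.
DWL = ½ × 7 × (274 − 260) = 49.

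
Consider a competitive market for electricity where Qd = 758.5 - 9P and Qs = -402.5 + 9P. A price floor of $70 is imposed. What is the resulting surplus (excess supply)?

Equilibrium price would be P* = 64.5, so the floor at 70 binds.
At P = 70: Qd = 128.5, Qs = 227.5.
Surplus = 227.5 − 128.5 = 99.

Surplus = 99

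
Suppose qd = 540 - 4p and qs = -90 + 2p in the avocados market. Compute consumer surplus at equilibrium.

Consumer surplus = 1800

Equilibrium: 540 - 4p = -90 + 2p gives p* = 105, q* = 120.
Demand choke price (qd = 0): p = 135.
CS = ½(135 − 105)(120) = 1800.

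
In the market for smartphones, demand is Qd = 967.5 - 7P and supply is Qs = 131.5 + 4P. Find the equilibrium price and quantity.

P* = 76, Q* = 435.5

Set Qd = Qs: 967.5 - 7P = 131.5 + 4P.
836 = 11P, so P* = 76.
Q* = 967.5 − 7(76) = 435.5.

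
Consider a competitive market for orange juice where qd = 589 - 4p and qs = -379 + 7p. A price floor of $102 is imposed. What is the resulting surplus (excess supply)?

Equilibrium price would be p* = 88, so the floor at 102 binds.
At p = 102: qd = 181, qs = 335.
Surplus = 335 − 181 = 154.

Surplus = 154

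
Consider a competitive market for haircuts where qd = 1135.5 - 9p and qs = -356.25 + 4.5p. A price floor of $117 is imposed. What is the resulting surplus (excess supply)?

Surplus = 87.75

Equilibrium price would be p* = 110.5, so the floor at 117 binds.
At p = 117: qd = 82.5, qs = 170.25.
Surplus = 170.25 − 82.5 = 87.75.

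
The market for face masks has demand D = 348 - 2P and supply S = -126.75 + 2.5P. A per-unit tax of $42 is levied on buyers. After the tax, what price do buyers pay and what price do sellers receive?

Pre-tax equilibrium: P* = 105.5, Q* = 137.
Tax on buyers shifts demand to D = 348 − 2(P + 42) = 264 - 2P.
264 - 2P = -126.75 + 2.5P gives seller price Ps = 521/6; buyers pay Pb = 521/6 + 42 = 773/6.
New quantity: Q = 348 − 2(773/6) = 271/3.

Buyers pay 773/6, sellers receive 521/6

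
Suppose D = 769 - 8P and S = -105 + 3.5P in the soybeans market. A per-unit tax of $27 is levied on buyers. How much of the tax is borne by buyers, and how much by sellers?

Buyers bear 189/23, sellers bear 432/23

Pre-tax equilibrium: P* = 76, Q* = 161.
Tax on buyers shifts demand to D = 769 − 8(P + 27) = 553 - 8P.
553 - 8P = -105 + 3.5P gives seller price Ps = 1316/23; buyers pay Pb = 1316/23 + 27 = 1937/23.
New quantity: Q = 769 − 8(1937/23) = 2191/23.
Buyer burden = 1937/23 − 76 = 189/23; seller burden = 76 − 1316/23 = 432/23.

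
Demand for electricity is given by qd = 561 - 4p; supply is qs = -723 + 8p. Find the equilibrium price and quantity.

Set qd = qs: 561 - 4p = -723 + 8p.
1284 = 12p, so p* = 107.
q* = 561 − 4(107) = 133.

p* = 107, q* = 133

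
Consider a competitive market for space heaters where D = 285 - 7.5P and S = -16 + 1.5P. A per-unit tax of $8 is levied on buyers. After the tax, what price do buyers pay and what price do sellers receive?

Buyers pay 313/9, sellers receive 241/9

Pre-tax equilibrium: P* = 301/9, Q* = 205/6.
Tax on buyers shifts demand to D = 285 − 7.5(P + 8) = 225 - 7.5P.
225 - 7.5P = -16 + 1.5P gives seller price Ps = 241/9; buyers pay Pb = 241/9 + 8 = 313/9.
New quantity: Q = 285 − 7.5(313/9) = 145/6.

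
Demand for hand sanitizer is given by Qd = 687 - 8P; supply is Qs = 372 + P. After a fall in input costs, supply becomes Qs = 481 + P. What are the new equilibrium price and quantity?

Original equilibrium: P* = 35, Q* = 407.
New equilibrium: 687 - 8P = 481 + P, so 206 = 9P and P' = 206/9; Q' = 687 − 8(206/9) = 4535/9.

P' = 206/9, Q' = 4535/9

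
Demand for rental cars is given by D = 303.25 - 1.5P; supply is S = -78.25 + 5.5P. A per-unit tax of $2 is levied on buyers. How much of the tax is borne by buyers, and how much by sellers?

Pre-tax equilibrium: P* = 54.5, Q* = 221.5.
Tax on buyers shifts demand to D = 303.25 − 1.5(P + 2) = 300.25 - 1.5P.
300.25 - 1.5P = -78.25 + 5.5P gives seller price Ps = 757/14; buyers pay Pb = 757/14 + 2 = 785/14.
New quantity: Q = 303.25 − 1.5(785/14) = 1534/7.
Buyer burden = 785/14 − 54.5 = 11/7; seller burden = 54.5 − 757/14 = 3/7.

Buyers bear 11/7, sellers bear 3/7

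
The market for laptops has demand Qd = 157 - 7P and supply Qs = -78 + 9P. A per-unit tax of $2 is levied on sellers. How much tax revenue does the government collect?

Pre-tax equilibrium: P* = 14.6875, Q* = 54.1875.
Tax on sellers shifts supply to Qs = -78 + 9(P − 2) = -96 + 9P.
157 - 7P = -96 + 9P gives buyer price Pb = 15.8125; sellers receive Ps = 15.8125 − 2 = 13.8125.
New quantity: Q = 157 − 7(15.8125) = 46.3125.
Revenue = 2 × 46.3125 = 92.625.

Tax revenue = 92.625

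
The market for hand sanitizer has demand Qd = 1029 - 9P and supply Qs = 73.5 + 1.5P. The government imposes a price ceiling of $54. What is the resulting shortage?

Equilibrium price would be P* = 91, so the ceiling at 54 binds.
At P = 54: Qd = 1029 − 9(54) = 543, Qs = 73.5 + 1.5(54) = 154.5.
Shortage = 543 − 154.5 = 388.5.

Shortage = 388.5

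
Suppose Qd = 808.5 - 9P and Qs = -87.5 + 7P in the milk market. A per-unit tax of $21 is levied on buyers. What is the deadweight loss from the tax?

Pre-tax equilibrium: P* = 56, Q* = 304.5.
Tax on buyers shifts demand to Qd = 808.5 − 9(P + 21) = 619.5 - 9P.
619.5 - 9P = -87.5 + 7P gives seller price Ps = 44.1875; buyers pay Pb = 44.1875 + 21 = 65.1875.
New quantity: Q = 808.5 − 9(65.1875) = 221.8125.
DWL = ½ × 21 × (304.5 − 221.8125) = 868.21875.

Deadweight loss = 868.21875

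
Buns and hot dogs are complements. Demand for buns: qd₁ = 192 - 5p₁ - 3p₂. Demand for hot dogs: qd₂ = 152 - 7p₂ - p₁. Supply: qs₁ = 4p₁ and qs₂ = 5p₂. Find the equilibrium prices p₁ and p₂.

p₁ = 17.6, p₂ = 11.2

Market 1: 192 - 5p₁ - 3p₂ = 4p₁ → 9p₁ + 3p₂ = 192.
Market 2: 12p₂ + p₁ = 152.
Eliminating p₂: 12×(1) − 3×(2) gives 105p₁ = 1848, so p₁ = 17.6.
Back-substitute into (2): p₂ = (152 − 1×17.6) / 12 = 11.2.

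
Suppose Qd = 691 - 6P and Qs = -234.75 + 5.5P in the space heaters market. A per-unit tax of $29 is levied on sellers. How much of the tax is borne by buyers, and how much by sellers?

Buyers bear 319/23, sellers bear 348/23

Pre-tax equilibrium: P* = 80.5, Q* = 208.
Tax on sellers shifts supply to Qs = -234.75 + 5.5(P − 29) = -394.25 + 5.5P.
691 - 6P = -394.25 + 5.5P gives buyer price Pb = 4341/46; sellers receive Ps = 4341/46 − 29 = 3007/46.
New quantity: Q = 691 − 6(4341/46) = 2870/23.
Buyer burden = 4341/46 − 80.5 = 319/23; seller burden = 80.5 − 3007/46 = 348/23.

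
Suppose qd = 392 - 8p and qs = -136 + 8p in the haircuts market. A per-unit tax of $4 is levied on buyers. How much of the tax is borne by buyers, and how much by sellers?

Buyers bear $2, sellers bear $2

Pre-tax equilibrium: p* = 33, q* = 128.
Tax on buyers shifts demand to qd = 392 − 8(p + 4) = 360 - 8p.
360 - 8p = -136 + 8p gives seller price ps = 31; buyers pay pb = 31 + 4 = 35.
New quantity: q = 392 − 8(35) = 112.
Buyer burden = 35 − 33 = 2; seller burden = 33 − 31 = 2.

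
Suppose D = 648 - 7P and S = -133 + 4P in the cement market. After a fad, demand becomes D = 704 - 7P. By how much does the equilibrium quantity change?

ΔQ = 224/11

Original equilibrium: P* = 71, Q* = 151.
New equilibrium: 704 - 7P = -133 + 4P, so 837 = 11P and P' = 837/11; Q' = 704 − 7(837/11) = 1885/11.
Change in quantity: 1885/11 − 151 = 224/11.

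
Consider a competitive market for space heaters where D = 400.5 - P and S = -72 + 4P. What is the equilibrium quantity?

Q* = 306

Set D = S: 400.5 - P = -72 + 4P.
472.5 = 5P, so P* = 94.5.
Q* = 400.5 − 1(94.5) = 306.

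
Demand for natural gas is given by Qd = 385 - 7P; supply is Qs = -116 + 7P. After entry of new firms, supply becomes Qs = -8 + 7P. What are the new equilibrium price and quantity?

P' = 393/14, Q' = 188.5

Original equilibrium: P* = 501/14, Q* = 134.5.
New equilibrium: 385 - 7P = -8 + 7P, so 393 = 14P and P' = 393/14; Q' = 385 − 7(393/14) = 188.5.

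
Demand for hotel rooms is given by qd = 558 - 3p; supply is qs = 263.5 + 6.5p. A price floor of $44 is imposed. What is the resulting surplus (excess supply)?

Equilibrium price would be p* = 31, so the floor at 44 binds.
At p = 44: qd = 426, qs = 549.5.
Surplus = 549.5 − 426 = 123.5.

Surplus = 123.5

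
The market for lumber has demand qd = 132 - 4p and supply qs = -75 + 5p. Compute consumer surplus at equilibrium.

Consumer surplus = 200

Equilibrium: 132 - 4p = -75 + 5p gives p* = 23, q* = 40.
Demand choke price (qd = 0): p = 33.
CS = ½(33 − 23)(40) = 200.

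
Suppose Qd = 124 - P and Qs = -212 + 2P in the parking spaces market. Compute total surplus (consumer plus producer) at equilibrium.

Equilibrium: 124 - P = -212 + 2P gives P* = 112, Q* = 12.
Demand choke price: P = 124; supply starts at P = 106.
CS = ½(124 − 112)(12) = 72; PS = ½(112 − 106)(12) = 36.

Total surplus = 108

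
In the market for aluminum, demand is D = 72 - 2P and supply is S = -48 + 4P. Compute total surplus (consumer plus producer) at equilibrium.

Equilibrium: 72 - 2P = -48 + 4P gives P* = 20, Q* = 32.
Demand choke price: P = 36; supply starts at P = 12.
CS = ½(36 − 20)(32) = 256; PS = ½(20 − 12)(32) = 128.

Total surplus = 384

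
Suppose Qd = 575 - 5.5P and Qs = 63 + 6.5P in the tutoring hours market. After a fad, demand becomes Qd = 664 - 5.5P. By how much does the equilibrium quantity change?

ΔQ = 1157/24

Original equilibrium: P* = 128/3, Q* = 1021/3.
New equilibrium: 664 - 5.5P = 63 + 6.5P, so 601 = 12P and P' = 601/12; Q' = 664 − 5.5(601/12) = 9325/24.
Change in quantity: 9325/24 − 1021/3 = 1157/24.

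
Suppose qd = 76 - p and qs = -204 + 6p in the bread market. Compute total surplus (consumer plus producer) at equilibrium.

Equilibrium: 76 - p = -204 + 6p gives p* = 40, q* = 36.
Demand choke price: p = 76; supply starts at p = 34.
CS = ½(76 − 40)(36) = 648; PS = ½(40 − 34)(36) = 108.

Total surplus = 756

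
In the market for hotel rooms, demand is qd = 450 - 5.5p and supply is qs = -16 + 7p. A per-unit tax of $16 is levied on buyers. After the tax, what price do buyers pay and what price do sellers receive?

Pre-tax equilibrium: p* = 37.28, q* = 244.96.
Tax on buyers shifts demand to qd = 450 − 5.5(p + 16) = 362 - 5.5p.
362 - 5.5p = -16 + 7p gives seller price ps = 30.24; buyers pay pb = 30.24 + 16 = 46.24.
New quantity: q = 450 − 5.5(46.24) = 195.68.

Buyers pay $46.24, sellers receive $30.24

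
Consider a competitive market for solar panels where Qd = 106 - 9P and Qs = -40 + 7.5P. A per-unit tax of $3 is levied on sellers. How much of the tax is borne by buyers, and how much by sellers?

Pre-tax equilibrium: P* = 292/33, Q* = 290/11.
Tax on sellers shifts supply to Qs = -40 + 7.5(P − 3) = -62.5 + 7.5P.
106 - 9P = -62.5 + 7.5P gives buyer price Pb = 337/33; sellers receive Ps = 337/33 − 3 = 238/33.
New quantity: Q = 106 − 9(337/33) = 155/11.
Buyer burden = 337/33 − 292/33 = 15/11; seller burden = 292/33 − 238/33 = 18/11.

Buyers bear 15/11, sellers bear 18/11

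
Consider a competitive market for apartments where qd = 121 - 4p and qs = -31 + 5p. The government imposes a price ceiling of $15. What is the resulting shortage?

Equilibrium price would be p* = 152/9, so the ceiling at 15 binds.
At p = 15: qd = 121 − 4(15) = 61, qs = -31 + 5(15) = 44.
Shortage = 61 − 44 = 17.

Shortage = 17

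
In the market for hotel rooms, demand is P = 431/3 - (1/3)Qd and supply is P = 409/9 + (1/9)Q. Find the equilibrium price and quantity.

Set the two price expressions equal: 431/3 - (1/3)Q = 409/9 + (1/9)Q.
884/9 = (4/9)Q, so Q* = 221.
P* = 431/3 − (1/3)(221) = 70.

P* = 70, Q* = 221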